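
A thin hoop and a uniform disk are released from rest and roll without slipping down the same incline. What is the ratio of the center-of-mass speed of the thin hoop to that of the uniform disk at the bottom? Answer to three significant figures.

v_ratio ≈ 0.866

Each satisfies Mgh = ½(1+k)Mv² with k = I/(MR²), so v ∝ 1/√(1+k).
For the thin hoop k = 1; for the uniform disk k = 0.5.
v₁/v₂ = √((1+k₂)/(1+k₁)) = √(1.5/2) ≈ 0.866.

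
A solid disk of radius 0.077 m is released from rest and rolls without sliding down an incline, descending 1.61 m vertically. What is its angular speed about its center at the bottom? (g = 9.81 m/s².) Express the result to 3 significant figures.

The moment of inertia is (1/2)MR², giving k ≡ I/(MR²) = 0.5.
Since it rolls without slipping, ω = v/R and KE = ½Mv² + ½Iω² = ½(1+k)Mv² = (3/4)Mv².
Energy conservation Mgh = ½(1+k)Mv² gives v = √(2gh/(1+k)) = √(2 × 9.81 × 1.61 / 1.5) = 4.589 m/s.
Then ω = v/R = 4.589 / 0.077 ≈ 59.6 rad/s.

ω ≈ 59.6 rad/s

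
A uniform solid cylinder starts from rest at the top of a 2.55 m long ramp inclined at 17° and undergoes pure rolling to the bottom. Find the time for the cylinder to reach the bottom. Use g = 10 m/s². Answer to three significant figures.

t ≈ 1.62 s

The moment of inertia is (1/2)MR², giving k ≡ I/(MR²) = 0.5.
Along the incline Mg sinθ − f = Ma, and torque about the center fR = Iα = kMR²(a/R) gives f = kMa.
Hence a = g sinθ/(1+k) = 10×sin17°/1.5 = 1.949 m/s².
With constant a from rest, t = √(2L/a) = √(2·2.55/1.949) ≈ 1.62 s.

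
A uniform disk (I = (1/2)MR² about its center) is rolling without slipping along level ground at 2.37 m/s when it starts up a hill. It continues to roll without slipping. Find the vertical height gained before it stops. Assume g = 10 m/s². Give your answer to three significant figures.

With I = (1/2)MR², the ratio k = I/(MR²) is 0.5.
Since it rolls without slipping, ω = v/R and KE = ½Mv² + ½Iω² = ½(1+k)Mv² = (3/4)Mv².
All of this converts to potential energy at the highest point: (3/4)Mv₀² = Mgh.
Thus h = (1+k)v₀²/(2g) = 1.5 × 2.37² / (2 × 10) ≈ 0.421 m.

h ≈ 0.421 m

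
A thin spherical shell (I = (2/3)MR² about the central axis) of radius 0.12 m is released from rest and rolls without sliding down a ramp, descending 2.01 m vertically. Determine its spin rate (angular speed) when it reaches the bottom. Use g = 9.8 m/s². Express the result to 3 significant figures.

The moment of inertia is (2/3)MR², giving k ≡ I/(MR²) = 2/3.
Pure rolling means v = ωR; then KE = ½Mv² + ½I(v/R)² = ½(1+k)Mv² = (5/6)Mv².
Energy conservation Mgh = ½(1+k)Mv² gives v = √(2gh/(1+k)) = √(2 × 9.8 × 2.01 / 1.667) = 4.862 m/s.
The angular speed follows from ω = v/R = 4.862/0.12 ≈ 40.5 rad/s.

ω ≈ 40.5 rad/s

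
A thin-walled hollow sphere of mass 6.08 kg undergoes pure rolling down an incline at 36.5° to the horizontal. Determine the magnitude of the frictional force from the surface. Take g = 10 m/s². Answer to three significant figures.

f ≈ 14.5 N

With I = (2/3)MR², the ratio k = I/(MR²) is 2/3.
Translational: Mg sinθ − f = Ma. Rotational about the CM: fR = Iα = kMRa, so f = kMa.
Combining, a = g sinθ/(1+k) and f = kMa = kMg sinθ/(1+k).
f = (2/3) × 6.08 × 10 × sin36.5° / 1.667 ≈ 14.5 N.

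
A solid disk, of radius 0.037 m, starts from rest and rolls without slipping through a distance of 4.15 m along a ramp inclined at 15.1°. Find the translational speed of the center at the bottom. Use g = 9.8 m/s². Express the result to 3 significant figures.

v ≈ 3.76 m/s

The moment of inertia is (1/2)MR², giving k ≡ I/(MR²) = 0.5.
Pure rolling means v = ωR; then KE = ½Mv² + ½I(v/R)² = ½(1+k)Mv² = (3/4)Mv².
The vertical drop is h = L sinθ = 4.15 × sin15.1° = 1.081 m.
Energy conservation: Mgh = (3/4)Mv², so v = √(2gh/(1+k)) = √(2 × 9.8 × 1.081 / 1.5) ≈ 3.76 m/s.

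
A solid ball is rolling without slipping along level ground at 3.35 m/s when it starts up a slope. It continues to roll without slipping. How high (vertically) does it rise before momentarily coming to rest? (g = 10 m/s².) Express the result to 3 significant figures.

h ≈ 0.786 m

The moment of inertia is (2/5)MR², giving k ≡ I/(MR²) = 0.4.
Since it rolls without slipping, ω = v/R and KE = ½Mv² + ½Iω² = ½(1+k)Mv² = (7/10)Mv².
At the top the kinetic energy is zero, so (7/10)Mv₀² = Mgh.
Thus h = (1+k)v₀²/(2g) = 1.4 × 3.35² / (2 × 10) ≈ 0.786 m.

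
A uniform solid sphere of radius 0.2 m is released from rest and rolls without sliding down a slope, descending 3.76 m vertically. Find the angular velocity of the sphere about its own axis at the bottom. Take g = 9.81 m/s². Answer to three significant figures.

ω ≈ 36.3 rad/s

Here I = (2/5)MR², so the shape factor k = I/(MR²) = 0.4.
Rolling without slipping gives ω = v/R, so the total kinetic energy is ½Mv² + ½Iω² = ½(1+k)Mv² = (7/10)Mv².
Energy conservation Mgh = ½(1+k)Mv² gives v = √(2gh/(1+k)) = √(2 × 9.81 × 3.76 / 1.4) = 7.259 m/s.
Then ω = v/R = 7.259 / 0.2 ≈ 36.3 rad/s.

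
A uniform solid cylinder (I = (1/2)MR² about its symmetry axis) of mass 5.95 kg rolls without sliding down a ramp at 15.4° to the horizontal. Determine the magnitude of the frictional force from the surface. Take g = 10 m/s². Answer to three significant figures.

f ≈ 5.27 N

With I = (1/2)MR², the ratio k = I/(MR²) is 0.5.
Newton's second law down the slope: Mg sinθ − f = Ma. The torque equation fR = Iα (with α = a/R) gives f = kMa.
Combining, a = g sinθ/(1+k) and f = kMa = kMg sinθ/(1+k).
f = 0.5 × 5.95 × 10 × sin15.4° / 1.5 ≈ 5.27 N.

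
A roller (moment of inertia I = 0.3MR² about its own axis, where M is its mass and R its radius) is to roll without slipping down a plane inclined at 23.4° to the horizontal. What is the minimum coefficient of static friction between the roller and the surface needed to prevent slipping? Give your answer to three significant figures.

μ_min ≈ 0.0999

For this body I = 0.3MR², i.e. k = I/(MR²) = 0.3.
Along the incline Mg sinθ − f = Ma, and torque about the center fR = Iα = kMR²(a/R) gives f = kMa.
These give a = g sinθ/(1+k) and the required friction f = kMg sinθ/(1+k).
The normal force is N = Mg cosθ, so μ_min = f/N = k tanθ/(1+k).
μ_min = 0.3 × tan23.4° / 1.3 ≈ 0.0999.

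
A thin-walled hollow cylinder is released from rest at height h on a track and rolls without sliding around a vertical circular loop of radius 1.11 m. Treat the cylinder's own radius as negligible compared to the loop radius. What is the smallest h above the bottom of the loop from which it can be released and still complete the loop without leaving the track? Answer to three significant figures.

For this body I = MR², i.e. k = I/(MR²) = 1.
At the top, contact is just lost when gravity alone supplies the centripetal force: Mg = Mv_top²/r, i.e. v_top² = gr.
With ω = v/R, the kinetic energy at speed v is ½(1+k)Mv² = Mv².
Energy conservation from release (height h) to the top (height 2r): Mgh = Mg(2r) + M·gr.
Thus h_min = 2r + (1+k)r/2 = r(2 + 2/2) = 1.11 × 3 ≈ 3.33 m.

h_min ≈ 3.33 m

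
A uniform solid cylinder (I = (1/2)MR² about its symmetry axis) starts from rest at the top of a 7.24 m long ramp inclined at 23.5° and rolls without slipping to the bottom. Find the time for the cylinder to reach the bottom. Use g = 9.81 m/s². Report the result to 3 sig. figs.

With I = (1/2)MR², the ratio k = I/(MR²) is 0.5.
Translational: Mg sinθ − f = Ma. Rotational about the CM: fR = Iα = kMRa, so f = kMa.
Hence a = g sinθ/(1+k) = 9.81×sin23.5°/1.5 = 2.608 m/s².
Starting from rest, L = ½at², so t = √(2L/a) = √(2×7.24/2.608) ≈ 2.36 s.

t ≈ 2.36 s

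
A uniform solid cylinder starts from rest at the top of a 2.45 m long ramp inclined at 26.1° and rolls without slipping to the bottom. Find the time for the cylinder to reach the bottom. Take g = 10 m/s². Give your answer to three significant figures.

t ≈ 1.29 s

For this body I = (1/2)MR², i.e. k = I/(MR²) = 0.5.
Along the incline Mg sinθ − f = Ma, and torque about the center fR = Iα = kMR²(a/R) gives f = kMa.
Hence a = g sinθ/(1+k) = 10×sin26.1°/1.5 = 2.933 m/s².
Starting from rest, L = ½at², so t = √(2L/a) = √(2×2.45/2.933) ≈ 1.29 s.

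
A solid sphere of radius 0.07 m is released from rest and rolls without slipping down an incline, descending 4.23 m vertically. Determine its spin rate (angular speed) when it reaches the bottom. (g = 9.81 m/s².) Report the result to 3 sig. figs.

With I = (2/5)MR², the ratio k = I/(MR²) is 0.4.
The rolling condition ω = v/R makes the rotational term ½I(v/R)² = ½kMv², so KE_total = ½(1+k)Mv² = (7/10)Mv².
Energy conservation Mgh = ½(1+k)Mv² gives v = √(2gh/(1+k)) = √(2 × 9.81 × 4.23 / 1.4) = 7.699 m/s.
The angular speed follows from ω = v/R = 7.699/0.07 ≈ 110 rad/s.

ω ≈ 110 rad/s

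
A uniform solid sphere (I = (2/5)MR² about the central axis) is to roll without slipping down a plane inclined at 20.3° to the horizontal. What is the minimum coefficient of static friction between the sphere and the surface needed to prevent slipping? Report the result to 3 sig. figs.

For this body I = (2/5)MR², i.e. k = I/(MR²) = 0.4.
Along the incline Mg sinθ − f = Ma, and torque about the center fR = Iα = kMR²(a/R) gives f = kMa.
These give a = g sinθ/(1+k) and the required friction f = kMg sinθ/(1+k).
With N = Mg cosθ, the no-slip condition f ≤ μN gives μ_min = f/N = k tanθ/(1+k).
μ_min = 0.4 × tan20.3° / 1.4 ≈ 0.106.

μ_min ≈ 0.106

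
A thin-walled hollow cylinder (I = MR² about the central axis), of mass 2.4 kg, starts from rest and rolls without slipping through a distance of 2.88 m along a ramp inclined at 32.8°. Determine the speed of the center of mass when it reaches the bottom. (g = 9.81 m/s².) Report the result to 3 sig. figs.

v ≈ 3.91 m/s

The moment of inertia is MR², giving k ≡ I/(MR²) = 1.
The rolling condition ω = v/R makes the rotational term ½I(v/R)² = ½kMv², so KE_total = ½(1+k)Mv² = Mv².
The vertical drop is h = L sinθ = 2.88 × sin32.8° = 1.56 m.
Setting Mgh = Mv² gives v = √(2gh/(1+k)) = √(2·9.81·1.56/2) ≈ 3.91 m/s.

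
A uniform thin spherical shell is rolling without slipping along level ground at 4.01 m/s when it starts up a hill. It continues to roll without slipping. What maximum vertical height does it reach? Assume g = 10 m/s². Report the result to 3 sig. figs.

h ≈ 1.34 m

For this body I = (2/3)MR², i.e. k = I/(MR²) = 2/3.
The rolling condition ω = v/R makes the rotational term ½I(v/R)² = ½kMv², so KE_total = ½(1+k)Mv² = (5/6)Mv².
All of this converts to potential energy at the highest point: (5/6)Mv₀² = Mgh.
Thus h = (1+k)v₀²/(2g) = 1.667 × 4.01² / (2 × 10) ≈ 1.34 m.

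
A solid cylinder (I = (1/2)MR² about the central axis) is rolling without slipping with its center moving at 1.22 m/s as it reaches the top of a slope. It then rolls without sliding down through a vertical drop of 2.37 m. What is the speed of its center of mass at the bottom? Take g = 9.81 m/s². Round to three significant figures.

For this body I = (1/2)MR², i.e. k = I/(MR²) = 0.5.
Rolling without slipping gives ω = v/R, so the total kinetic energy is ½Mv² + ½Iω² = ½(1+k)Mv² = (3/4)Mv².
Energy conservation: (3/4)Mv₀² + Mgh = (3/4)Mv², so v² = v₀² + 2gh/(1+k).
v = √(1.22² + 2×9.81×2.37/1.5) = √32.49 ≈ 5.70 m/s.

v ≈ 5.70 m/s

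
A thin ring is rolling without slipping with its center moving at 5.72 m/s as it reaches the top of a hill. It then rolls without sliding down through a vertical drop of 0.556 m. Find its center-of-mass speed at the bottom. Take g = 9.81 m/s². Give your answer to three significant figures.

The moment of inertia is MR², giving k ≡ I/(MR²) = 1.
Since it rolls without slipping, ω = v/R and KE = ½Mv² + ½Iω² = ½(1+k)Mv² = Mv².
Energy conservation: Mv₀² + Mgh = Mv², so v² = v₀² + 2gh/(1+k).
v = √(5.72² + 2×9.81×0.556/2) = √38.17 ≈ 6.18 m/s.

v ≈ 6.18 m/s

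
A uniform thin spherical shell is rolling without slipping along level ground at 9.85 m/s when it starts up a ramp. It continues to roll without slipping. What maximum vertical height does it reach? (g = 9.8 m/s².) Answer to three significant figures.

Here I = (2/3)MR², so the shape factor k = I/(MR²) = 2/3.
Pure rolling means v = ωR; then KE = ½Mv² + ½I(v/R)² = ½(1+k)Mv² = (5/6)Mv².
All of this converts to potential energy at the highest point: (5/6)Mv₀² = Mgh.
Thus h = (1+k)v₀²/(2g) = 1.667 × 9.85² / (2 × 9.8) ≈ 8.25 m.

h ≈ 8.25 m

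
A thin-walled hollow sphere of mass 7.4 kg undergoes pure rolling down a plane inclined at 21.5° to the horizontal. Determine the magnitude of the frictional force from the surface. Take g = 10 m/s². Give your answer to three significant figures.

f ≈ 10.8 N

For this body I = (2/3)MR², i.e. k = I/(MR²) = 2/3.
Along the incline Mg sinθ − f = Ma, and torque about the center fR = Iα = kMR²(a/R) gives f = kMa.
Combining, a = g sinθ/(1+k) and f = kMa = kMg sinθ/(1+k).
f = (2/3) × 7.4 × 10 × sin21.5° / 1.667 ≈ 10.8 N.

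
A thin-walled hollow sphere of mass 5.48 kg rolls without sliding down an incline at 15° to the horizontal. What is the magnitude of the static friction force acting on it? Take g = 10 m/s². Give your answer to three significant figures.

The moment of inertia is (2/3)MR², giving k ≡ I/(MR²) = 2/3.
Newton's second law down the slope: Mg sinθ − f = Ma. The torque equation fR = Iα (with α = a/R) gives f = kMa.
Combining, a = g sinθ/(1+k) and f = kMa = kMg sinθ/(1+k).
f = (2/3) × 5.48 × 10 × sin15° / 1.667 ≈ 5.67 N.

f ≈ 5.67 N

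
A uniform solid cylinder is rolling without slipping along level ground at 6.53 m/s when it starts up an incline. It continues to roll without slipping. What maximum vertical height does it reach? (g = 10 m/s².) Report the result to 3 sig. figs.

With I = (1/2)MR², the ratio k = I/(MR²) is 0.5.
Pure rolling means v = ωR; then KE = ½Mv² + ½I(v/R)² = ½(1+k)Mv² = (3/4)Mv².
At the top the kinetic energy is zero, so (3/4)Mv₀² = Mgh.
Thus h = (1+k)v₀²/(2g) = 1.5 × 6.53² / (2 × 10) ≈ 3.20 m.

h ≈ 3.20 m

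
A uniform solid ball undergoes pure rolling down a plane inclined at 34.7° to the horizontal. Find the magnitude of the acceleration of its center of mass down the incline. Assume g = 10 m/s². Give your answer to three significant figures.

The moment of inertia is (2/5)MR², giving k ≡ I/(MR²) = 0.4.
Newton's second law down the slope: Mg sinθ − f = Ma. The torque equation fR = Iα (with α = a/R) gives f = kMa.
Eliminating f: Mg sinθ = (1+k)Ma, so a = g sinθ/(1+k) = 10 × sin34.7° / 1.4 ≈ 4.07 m/s².

a ≈ 4.07 m/s²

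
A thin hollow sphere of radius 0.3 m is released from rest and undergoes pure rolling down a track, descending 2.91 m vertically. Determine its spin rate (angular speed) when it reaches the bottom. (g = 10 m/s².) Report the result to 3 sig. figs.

For this body I = (2/3)MR², i.e. k = I/(MR²) = 2/3.
Rolling without slipping gives ω = v/R, so the total kinetic energy is ½Mv² + ½Iω² = ½(1+k)Mv² = (5/6)Mv².
Energy conservation Mgh = ½(1+k)Mv² gives v = √(2gh/(1+k)) = √(2 × 10 × 2.91 / 1.667) = 5.909 m/s.
The angular speed follows from ω = v/R = 5.909/0.3 ≈ 19.7 rad/s.

ω ≈ 19.7 rad/s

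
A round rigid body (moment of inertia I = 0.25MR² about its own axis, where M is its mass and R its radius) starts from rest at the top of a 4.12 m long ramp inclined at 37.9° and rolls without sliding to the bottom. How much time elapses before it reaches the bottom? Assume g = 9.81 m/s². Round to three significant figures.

For this body I = 0.25MR², i.e. k = I/(MR²) = 0.25.
Newton's second law down the slope: Mg sinθ − f = Ma. The torque equation fR = Iα (with α = a/R) gives f = kMa.
Hence a = g sinθ/(1+k) = 9.81×sin37.9°/1.25 = 4.821 m/s².
With constant a from rest, t = √(2L/a) = √(2·4.12/4.821) ≈ 1.31 s.

t ≈ 1.31 s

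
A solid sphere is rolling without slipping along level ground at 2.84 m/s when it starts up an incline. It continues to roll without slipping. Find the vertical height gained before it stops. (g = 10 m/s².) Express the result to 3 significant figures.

h ≈ 0.565 m

The moment of inertia is (2/5)MR², giving k ≡ I/(MR²) = 0.4.
Pure rolling means v = ωR; then KE = ½Mv² + ½I(v/R)² = ½(1+k)Mv² = (7/10)Mv².
All of this converts to potential energy at the highest point: (7/10)Mv₀² = Mgh.
Thus h = (1+k)v₀²/(2g) = 1.4 × 2.84² / (2 × 10) ≈ 0.565 m.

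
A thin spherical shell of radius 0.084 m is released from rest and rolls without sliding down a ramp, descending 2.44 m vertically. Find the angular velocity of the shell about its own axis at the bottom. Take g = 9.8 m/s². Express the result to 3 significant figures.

ω ≈ 63.8 rad/s

With I = (2/3)MR², the ratio k = I/(MR²) is 2/3.
The rolling condition ω = v/R makes the rotational term ½I(v/R)² = ½kMv², so KE_total = ½(1+k)Mv² = (5/6)Mv².
Energy conservation Mgh = ½(1+k)Mv² gives v = √(2gh/(1+k)) = √(2 × 9.8 × 2.44 / 1.667) = 5.357 m/s.
The angular speed follows from ω = v/R = 5.357/0.084 ≈ 63.8 rad/s.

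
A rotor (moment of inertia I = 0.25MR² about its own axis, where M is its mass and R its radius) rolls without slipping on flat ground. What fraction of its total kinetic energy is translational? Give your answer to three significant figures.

fraction ≈ 0.800

Here I = 0.25MR², so the shape factor k = I/(MR²) = 0.25.
Since ω = v/R, the translational part is ½Mv² and the rotational part is ½I(v/R)² = ½kMv²; the total is ½(1+k)Mv².
The translational fraction is therefore 1/(1+k) = 1/1.25 ≈ 0.800.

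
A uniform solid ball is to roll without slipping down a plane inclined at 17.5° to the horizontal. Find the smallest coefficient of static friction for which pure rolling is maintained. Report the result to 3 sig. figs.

Here I = (2/5)MR², so the shape factor k = I/(MR²) = 0.4.
Translational: Mg sinθ − f = Ma. Rotational about the CM: fR = Iα = kMRa, so f = kMa.
These give a = g sinθ/(1+k) and the required friction f = kMg sinθ/(1+k).
With N = Mg cosθ, the no-slip condition f ≤ μN gives μ_min = f/N = k tanθ/(1+k).
μ_min = 0.4 × tan17.5° / 1.4 ≈ 0.0901.

μ_min ≈ 0.0901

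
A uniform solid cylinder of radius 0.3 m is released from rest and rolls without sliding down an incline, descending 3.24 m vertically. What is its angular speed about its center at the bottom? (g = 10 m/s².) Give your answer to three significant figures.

ω ≈ 21.9 rad/s

For this body I = (1/2)MR², i.e. k = I/(MR²) = 0.5.
Rolling without slipping gives ω = v/R, so the total kinetic energy is ½Mv² + ½Iω² = ½(1+k)Mv² = (3/4)Mv².
Energy conservation Mgh = ½(1+k)Mv² gives v = √(2gh/(1+k)) = √(2 × 10 × 3.24 / 1.5) = 6.573 m/s.
The angular speed follows from ω = v/R = 6.573/0.3 ≈ 21.9 rad/s.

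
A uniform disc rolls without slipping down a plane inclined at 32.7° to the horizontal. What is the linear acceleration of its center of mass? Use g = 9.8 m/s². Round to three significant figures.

a ≈ 3.53 m/s²

The moment of inertia is (1/2)MR², giving k ≡ I/(MR²) = 0.5.
Translational: Mg sinθ − f = Ma. Rotational about the CM: fR = Iα = kMRa, so f = kMa.
Eliminating f: Mg sinθ = (1+k)Ma, so a = g sinθ/(1+k) = 9.8 × sin32.7° / 1.5 ≈ 3.53 m/s².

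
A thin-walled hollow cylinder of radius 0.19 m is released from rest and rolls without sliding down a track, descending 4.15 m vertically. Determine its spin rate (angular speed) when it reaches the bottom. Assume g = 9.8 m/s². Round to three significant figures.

ω ≈ 33.6 rad/s

Here I = MR², so the shape factor k = I/(MR²) = 1.
Rolling without slipping gives ω = v/R, so the total kinetic energy is ½Mv² + ½Iω² = ½(1+k)Mv² = Mv².
Energy conservation Mgh = ½(1+k)Mv² gives v = √(2gh/(1+k)) = √(2 × 9.8 × 4.15 / 2) = 6.377 m/s.
Then ω = v/R = 6.377 / 0.19 ≈ 33.6 rad/s.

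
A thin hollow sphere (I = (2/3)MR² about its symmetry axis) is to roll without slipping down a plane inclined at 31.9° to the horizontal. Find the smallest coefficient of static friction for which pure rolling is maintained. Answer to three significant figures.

μ_min ≈ 0.249

The moment of inertia is (2/3)MR², giving k ≡ I/(MR²) = 2/3.
Along the incline Mg sinθ − f = Ma, and torque about the center fR = Iα = kMR²(a/R) gives f = kMa.
These give a = g sinθ/(1+k) and the required friction f = kMg sinθ/(1+k).
The normal force is N = Mg cosθ, so μ_min = f/N = k tanθ/(1+k).
μ_min = (2/3) × tan31.9° / 1.667 ≈ 0.249.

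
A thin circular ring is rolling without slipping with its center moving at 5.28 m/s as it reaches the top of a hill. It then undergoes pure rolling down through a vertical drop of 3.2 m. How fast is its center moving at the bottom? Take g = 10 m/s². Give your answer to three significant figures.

v ≈ 7.74 m/s

With I = MR², the ratio k = I/(MR²) is 1.
Rolling without slipping gives ω = v/R, so the total kinetic energy is ½Mv² + ½Iω² = ½(1+k)Mv² = Mv².
Energy conservation: Mv₀² + Mgh = Mv², so v² = v₀² + 2gh/(1+k).
v = √(5.28² + 2×10×3.2/2) = √59.88 ≈ 7.74 m/s.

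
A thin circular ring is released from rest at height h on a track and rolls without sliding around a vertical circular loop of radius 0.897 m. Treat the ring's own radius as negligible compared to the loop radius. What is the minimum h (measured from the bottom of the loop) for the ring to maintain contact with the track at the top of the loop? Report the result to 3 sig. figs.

h_min ≈ 2.69 m

For this body I = MR², i.e. k = I/(MR²) = 1.
At the top, contact is just lost when gravity alone supplies the centripetal force: Mg = Mv_top²/r, i.e. v_top² = gr.
With ω = v/R, the kinetic energy at speed v is ½(1+k)Mv² = Mv².
Energy conservation from release (height h) to the top (height 2r): Mgh = Mg(2r) + M·gr.
Thus h_min = 2r + (1+k)r/2 = r(2 + 2/2) = 0.897 × 3 ≈ 2.69 m.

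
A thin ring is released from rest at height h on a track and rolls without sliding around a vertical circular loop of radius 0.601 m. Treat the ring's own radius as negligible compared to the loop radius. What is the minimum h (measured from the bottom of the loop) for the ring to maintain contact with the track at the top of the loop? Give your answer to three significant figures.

For this body I = MR², i.e. k = I/(MR²) = 1.
At the top of the loop, the minimum-contact condition is Mg = Mv_top²/r, so v_top² = gr.
With ω = v/R, the kinetic energy at speed v is ½(1+k)Mv² = Mv².
Energy conservation from release (height h) to the top (height 2r): Mgh = Mg(2r) + M·gr.
Thus h_min = 2r + (1+k)r/2 = r(2 + 2/2) = 0.601 × 3 ≈ 1.80 m.

h_min ≈ 1.80 m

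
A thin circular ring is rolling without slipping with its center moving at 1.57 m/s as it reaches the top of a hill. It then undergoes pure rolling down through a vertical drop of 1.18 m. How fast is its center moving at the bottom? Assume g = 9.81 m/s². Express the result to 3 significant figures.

With I = MR², the ratio k = I/(MR²) is 1.
Since it rolls without slipping, ω = v/R and KE = ½Mv² + ½Iω² = ½(1+k)Mv² = Mv².
Energy conservation: Mv₀² + Mgh = Mv², so v² = v₀² + 2gh/(1+k).
v = √(1.57² + 2×9.81×1.18/2) = √14.04 ≈ 3.75 m/s.

v ≈ 3.75 m/s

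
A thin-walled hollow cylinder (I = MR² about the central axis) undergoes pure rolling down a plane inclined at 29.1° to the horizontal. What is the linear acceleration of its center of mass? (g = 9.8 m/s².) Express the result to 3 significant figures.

a ≈ 2.38 m/s²

Here I = MR², so the shape factor k = I/(MR²) = 1.
Newton's second law down the slope: Mg sinθ − f = Ma. The torque equation fR = Iα (with α = a/R) gives f = kMa.
Eliminating f: Mg sinθ = (1+k)Ma, so a = g sinθ/(1+k) = 9.8 × sin29.1° / 2 ≈ 2.38 m/s².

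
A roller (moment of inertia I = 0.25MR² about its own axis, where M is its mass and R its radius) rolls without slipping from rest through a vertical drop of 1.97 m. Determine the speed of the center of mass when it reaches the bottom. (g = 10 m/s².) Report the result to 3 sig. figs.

v ≈ 5.61 m/s

The moment of inertia is 0.25MR², giving k ≡ I/(MR²) = 0.25.
The rolling condition ω = v/R makes the rotational term ½I(v/R)² = ½kMv², so KE_total = ½(1+k)Mv² = (5/8)Mv².
Setting Mgh = (5/8)Mv² gives v = √(2gh/(1+k)) = √(2·10·1.97/1.25) ≈ 5.61 m/s.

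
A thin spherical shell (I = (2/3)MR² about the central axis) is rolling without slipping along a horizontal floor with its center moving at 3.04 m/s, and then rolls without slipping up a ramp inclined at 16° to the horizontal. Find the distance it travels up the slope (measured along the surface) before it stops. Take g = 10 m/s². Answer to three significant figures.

For this body I = (2/3)MR², i.e. k = I/(MR²) = 2/3.
Since it rolls without slipping, ω = v/R and KE = ½Mv² + ½Iω² = ½(1+k)Mv² = (5/6)Mv².
Setting this equal to Mgh gives the vertical rise h = (1+k)v₀²/(2g) = 1.667×3.04²/(2×10) = 0.7701 m.
Along the incline, d = h/sinθ = 0.7701/sin16° ≈ 2.79 m.

d ≈ 2.79 m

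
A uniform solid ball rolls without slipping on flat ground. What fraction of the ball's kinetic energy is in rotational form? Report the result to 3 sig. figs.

fraction ≈ 0.286

With I = (2/5)MR², the ratio k = I/(MR²) is 0.4.
Since ω = v/R, the translational part is ½Mv² and the rotational part is ½I(v/R)² = ½kMv²; the total is ½(1+k)Mv².
The rotational fraction is therefore k/(1+k) = 0.4/1.4 ≈ 0.286.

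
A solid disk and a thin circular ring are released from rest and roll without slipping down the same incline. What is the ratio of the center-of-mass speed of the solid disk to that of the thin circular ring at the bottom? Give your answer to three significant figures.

v_ratio ≈ 1.15

Each satisfies Mgh = ½(1+k)Mv² with k = I/(MR²), so v ∝ 1/√(1+k).
For the solid disk k = 0.5; for the thin circular ring k = 1.
v₁/v₂ = √((1+k₂)/(1+k₁)) = √(2/1.5) ≈ 1.15.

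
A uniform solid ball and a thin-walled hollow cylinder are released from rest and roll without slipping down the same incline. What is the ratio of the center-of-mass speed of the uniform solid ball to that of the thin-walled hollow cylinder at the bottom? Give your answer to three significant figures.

Each satisfies Mgh = ½(1+k)Mv² with k = I/(MR²), so v ∝ 1/√(1+k).
For the uniform solid ball k = 0.4; for the thin-walled hollow cylinder k = 1.
v₁/v₂ = √((1+k₂)/(1+k₁)) = √(2/1.4) ≈ 1.20.

v_ratio ≈ 1.20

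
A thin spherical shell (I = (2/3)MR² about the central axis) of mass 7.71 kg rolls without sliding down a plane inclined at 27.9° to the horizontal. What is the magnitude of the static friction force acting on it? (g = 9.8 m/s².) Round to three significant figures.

Here I = (2/3)MR², so the shape factor k = I/(MR²) = 2/3.
Newton's second law down the slope: Mg sinθ − f = Ma. The torque equation fR = Iα (with α = a/R) gives f = kMa.
Combining, a = g sinθ/(1+k) and f = kMa = kMg sinθ/(1+k).
f = (2/3) × 7.71 × 9.8 × sin27.9° / 1.667 ≈ 14.1 N.

f ≈ 14.1 N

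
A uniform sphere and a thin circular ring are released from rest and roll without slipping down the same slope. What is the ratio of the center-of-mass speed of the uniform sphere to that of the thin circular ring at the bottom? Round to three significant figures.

Each satisfies Mgh = ½(1+k)Mv² with k = I/(MR²), so v ∝ 1/√(1+k).
For the uniform sphere k = 0.4; for the thin circular ring k = 1.
v₁/v₂ = √((1+k₂)/(1+k₁)) = √(2/1.4) ≈ 1.20.

v_ratio ≈ 1.20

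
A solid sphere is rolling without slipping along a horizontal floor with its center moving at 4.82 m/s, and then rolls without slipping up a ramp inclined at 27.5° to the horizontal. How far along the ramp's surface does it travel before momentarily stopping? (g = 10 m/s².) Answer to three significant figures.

d ≈ 3.52 m

The moment of inertia is (2/5)MR², giving k ≡ I/(MR²) = 0.4.
Pure rolling means v = ωR; then KE = ½Mv² + ½I(v/R)² = ½(1+k)Mv² = (7/10)Mv².
Setting this equal to Mgh gives the vertical rise h = (1+k)v₀²/(2g) = 1.4×4.82²/(2×10) = 1.626 m.
The distance along the slope is d = h/sinθ = 1.626/sin27.5° ≈ 3.52 m.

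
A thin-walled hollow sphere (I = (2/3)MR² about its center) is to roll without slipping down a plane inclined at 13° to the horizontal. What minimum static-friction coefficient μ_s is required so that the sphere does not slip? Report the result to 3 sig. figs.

For this body I = (2/3)MR², i.e. k = I/(MR²) = 2/3.
Translational: Mg sinθ − f = Ma. Rotational about the CM: fR = Iα = kMRa, so f = kMa.
These give a = g sinθ/(1+k) and the required friction f = kMg sinθ/(1+k).
With N = Mg cosθ, the no-slip condition f ≤ μN gives μ_min = f/N = k tanθ/(1+k).
μ_min = (2/3) × tan13° / 1.667 ≈ 0.0923.

μ_min ≈ 0.0923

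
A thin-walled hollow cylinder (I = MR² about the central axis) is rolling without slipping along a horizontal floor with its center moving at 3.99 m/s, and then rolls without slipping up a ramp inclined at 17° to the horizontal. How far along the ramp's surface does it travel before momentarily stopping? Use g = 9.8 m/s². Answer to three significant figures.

With I = MR², the ratio k = I/(MR²) is 1.
Pure rolling means v = ωR; then KE = ½Mv² + ½I(v/R)² = ½(1+k)Mv² = Mv².
Setting this equal to Mgh gives the vertical rise h = (1+k)v₀²/(2g) = 2×3.99²/(2×9.8) = 1.625 m.
The distance along the slope is d = h/sinθ = 1.625/sin17° ≈ 5.56 m.

d ≈ 5.56 m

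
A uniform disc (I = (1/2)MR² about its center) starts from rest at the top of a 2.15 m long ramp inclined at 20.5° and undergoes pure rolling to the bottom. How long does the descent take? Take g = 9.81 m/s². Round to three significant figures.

With I = (1/2)MR², the ratio k = I/(MR²) is 0.5.
Translational: Mg sinθ − f = Ma. Rotational about the CM: fR = Iα = kMRa, so f = kMa.
Hence a = g sinθ/(1+k) = 9.81×sin20.5°/1.5 = 2.29 m/s².
With constant a from rest, t = √(2L/a) = √(2·2.15/2.29) ≈ 1.37 s.

t ≈ 1.37 s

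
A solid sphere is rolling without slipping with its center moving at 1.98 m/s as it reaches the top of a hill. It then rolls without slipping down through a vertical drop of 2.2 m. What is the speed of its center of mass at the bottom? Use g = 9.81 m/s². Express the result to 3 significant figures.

For this body I = (2/5)MR², i.e. k = I/(MR²) = 0.4.
Rolling without slipping gives ω = v/R, so the total kinetic energy is ½Mv² + ½Iω² = ½(1+k)Mv² = (7/10)Mv².
Conserving energy between top and bottom: (7/10)Mv² = (7/10)Mv₀² + Mgh, hence v² = v₀² + 2gh/(1+k).
v = √(1.98² + 2×9.81×2.2/1.4) = √34.75 ≈ 5.90 m/s.

v ≈ 5.90 m/s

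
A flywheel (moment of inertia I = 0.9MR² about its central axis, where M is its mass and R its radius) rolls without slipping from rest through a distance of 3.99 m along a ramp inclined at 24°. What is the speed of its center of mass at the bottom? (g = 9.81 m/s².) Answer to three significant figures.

v ≈ 4.09 m/s

For this body I = 0.9MR², i.e. k = I/(MR²) = 0.9.
Pure rolling means v = ωR; then KE = ½Mv² + ½I(v/R)² = ½(1+k)Mv² = (19/20)Mv².
The vertical drop is h = L sinθ = 3.99 × sin24° = 1.623 m.
Energy conservation: Mgh = (19/20)Mv², so v = √(2gh/(1+k)) = √(2 × 9.81 × 1.623 / 1.9) ≈ 4.09 m/s.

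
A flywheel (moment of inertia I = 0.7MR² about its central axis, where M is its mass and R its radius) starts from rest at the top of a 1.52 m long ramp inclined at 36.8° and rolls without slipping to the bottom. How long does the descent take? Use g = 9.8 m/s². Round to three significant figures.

t ≈ 0.938 s

The moment of inertia is 0.7MR², giving k ≡ I/(MR²) = 0.7.
Newton's second law down the slope: Mg sinθ − f = Ma. The torque equation fR = Iα (with α = a/R) gives f = kMa.
Hence a = g sinθ/(1+k) = 9.8×sin36.8°/1.7 = 3.453 m/s².
Starting from rest, L = ½at², so t = √(2L/a) = √(2×1.52/3.453) ≈ 0.938 s.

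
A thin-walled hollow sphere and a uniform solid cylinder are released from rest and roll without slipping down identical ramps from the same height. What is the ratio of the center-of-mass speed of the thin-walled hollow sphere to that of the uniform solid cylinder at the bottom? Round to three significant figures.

Each satisfies Mgh = ½(1+k)Mv² with k = I/(MR²), so v ∝ 1/√(1+k).
For the thin-walled hollow sphere k = 2/3; for the uniform solid cylinder k = 0.5.
v₁/v₂ = √((1+k₂)/(1+k₁)) = √(1.5/1.667) ≈ 0.949.

v_ratio ≈ 0.949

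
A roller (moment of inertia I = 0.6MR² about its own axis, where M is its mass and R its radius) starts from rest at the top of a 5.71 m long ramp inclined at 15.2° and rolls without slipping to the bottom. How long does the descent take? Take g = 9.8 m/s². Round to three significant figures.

t ≈ 2.67 s

Here I = 0.6MR², so the shape factor k = I/(MR²) = 0.6.
Translational: Mg sinθ − f = Ma. Rotational about the CM: fR = Iα = kMRa, so f = kMa.
Hence a = g sinθ/(1+k) = 9.8×sin15.2°/1.6 = 1.606 m/s².
With constant a from rest, t = √(2L/a) = √(2·5.71/1.606) ≈ 2.67 s.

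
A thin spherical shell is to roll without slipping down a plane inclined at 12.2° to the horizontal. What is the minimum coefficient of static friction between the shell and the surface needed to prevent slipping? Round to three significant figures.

μ_min ≈ 0.0865

Here I = (2/3)MR², so the shape factor k = I/(MR²) = 2/3.
Along the incline Mg sinθ − f = Ma, and torque about the center fR = Iα = kMR²(a/R) gives f = kMa.
These give a = g sinθ/(1+k) and the required friction f = kMg sinθ/(1+k).
The normal force is N = Mg cosθ, so μ_min = f/N = k tanθ/(1+k).
μ_min = (2/3) × tan12.2° / 1.667 ≈ 0.0865.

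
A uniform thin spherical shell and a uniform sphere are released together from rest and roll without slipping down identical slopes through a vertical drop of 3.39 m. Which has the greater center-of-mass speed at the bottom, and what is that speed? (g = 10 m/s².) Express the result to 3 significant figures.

For rolling without slipping, Mgh = ½(1+k)Mv² where k = I/(MR²), so v = √(2gh/(1+k)).
Uniform thin spherical shell: k = 2/3, giving v = √(2×10×3.39/1.667) = 6.378 m/s.
Uniform sphere: k = 0.4, giving v = √(2×10×3.39/1.4) = 6.959 m/s.
The smaller k wins: the uniform sphere, at ≈ 6.96 m/s.

the uniform sphere, at v ≈ 6.96 m/s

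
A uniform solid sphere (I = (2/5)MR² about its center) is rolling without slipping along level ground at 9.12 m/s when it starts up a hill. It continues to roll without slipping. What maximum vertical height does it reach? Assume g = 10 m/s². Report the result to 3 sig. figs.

Here I = (2/5)MR², so the shape factor k = I/(MR²) = 0.4.
The rolling condition ω = v/R makes the rotational term ½I(v/R)² = ½kMv², so KE_total = ½(1+k)Mv² = (7/10)Mv².
All of this converts to potential energy at the highest point: (7/10)Mv₀² = Mgh.
Thus h = (1+k)v₀²/(2g) = 1.4 × 9.12² / (2 × 10) ≈ 5.82 m.

h ≈ 5.82 m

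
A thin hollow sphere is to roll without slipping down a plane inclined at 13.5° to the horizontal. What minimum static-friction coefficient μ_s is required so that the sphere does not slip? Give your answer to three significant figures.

μ_min ≈ 0.0960

The moment of inertia is (2/3)MR², giving k ≡ I/(MR²) = 2/3.
Newton's second law down the slope: Mg sinθ − f = Ma. The torque equation fR = Iα (with α = a/R) gives f = kMa.
These give a = g sinθ/(1+k) and the required friction f = kMg sinθ/(1+k).
With N = Mg cosθ, the no-slip condition f ≤ μN gives μ_min = f/N = k tanθ/(1+k).
μ_min = (2/3) × tan13.5° / 1.667 ≈ 0.0960.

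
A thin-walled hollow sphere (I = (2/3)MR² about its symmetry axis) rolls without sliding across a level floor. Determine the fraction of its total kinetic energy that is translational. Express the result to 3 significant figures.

With I = (2/3)MR², the ratio k = I/(MR²) is 2/3.
Since ω = v/R, the translational part is ½Mv² and the rotational part is ½I(v/R)² = ½kMv²; the total is ½(1+k)Mv².
The translational fraction is therefore 1/(1+k) = 1/1.667 ≈ 0.600.

fraction ≈ 0.600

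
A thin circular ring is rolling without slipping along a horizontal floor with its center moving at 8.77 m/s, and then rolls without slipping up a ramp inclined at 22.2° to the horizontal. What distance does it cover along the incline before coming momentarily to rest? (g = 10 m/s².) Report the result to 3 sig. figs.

d ≈ 20.4 m

For this body I = MR², i.e. k = I/(MR²) = 1.
Rolling without slipping gives ω = v/R, so the total kinetic energy is ½Mv² + ½Iω² = ½(1+k)Mv² = Mv².
Setting this equal to Mgh gives the vertical rise h = (1+k)v₀²/(2g) = 2×8.77²/(2×10) = 7.691 m.
The distance along the slope is d = h/sinθ = 7.691/sin22.2° ≈ 20.4 m.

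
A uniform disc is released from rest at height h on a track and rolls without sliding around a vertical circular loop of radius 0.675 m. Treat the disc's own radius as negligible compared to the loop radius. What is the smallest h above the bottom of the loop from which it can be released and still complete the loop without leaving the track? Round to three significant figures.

h_min ≈ 1.86 m

Here I = (1/2)MR², so the shape factor k = I/(MR²) = 0.5.
At the top of the loop, the minimum-contact condition is Mg = Mv_top²/r, so v_top² = gr.
With ω = v/R, the kinetic energy at speed v is ½(1+k)Mv² = (3/4)Mv².
Energy conservation from release (height h) to the top (height 2r): Mgh = Mg(2r) + (3/4)M·gr.
Thus h_min = 2r + (1+k)r/2 = r(2 + 1.5/2) = 0.675 × 2.75 ≈ 1.86 m.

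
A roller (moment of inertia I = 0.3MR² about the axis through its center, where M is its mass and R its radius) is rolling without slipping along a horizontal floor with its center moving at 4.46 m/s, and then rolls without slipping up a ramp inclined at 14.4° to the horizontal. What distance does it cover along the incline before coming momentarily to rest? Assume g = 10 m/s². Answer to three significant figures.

The moment of inertia is 0.3MR², giving k ≡ I/(MR²) = 0.3.
Rolling without slipping gives ω = v/R, so the total kinetic energy is ½Mv² + ½Iω² = ½(1+k)Mv² = (13/20)Mv².
Setting this equal to Mgh gives the vertical rise h = (1+k)v₀²/(2g) = 1.3×4.46²/(2×10) = 1.293 m.
Along the incline, d = h/sinθ = 1.293/sin14.4° ≈ 5.20 m.

d ≈ 5.20 m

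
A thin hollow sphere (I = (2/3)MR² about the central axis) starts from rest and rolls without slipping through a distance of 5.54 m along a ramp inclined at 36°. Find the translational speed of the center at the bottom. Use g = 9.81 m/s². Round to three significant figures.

With I = (2/3)MR², the ratio k = I/(MR²) is 2/3.
Rolling without slipping gives ω = v/R, so the total kinetic energy is ½Mv² + ½Iω² = ½(1+k)Mv² = (5/6)Mv².
The vertical drop is h = L sinθ = 5.54 × sin36° = 3.256 m.
Setting Mgh = (5/6)Mv² gives v = √(2gh/(1+k)) = √(2·9.81·3.256/1.667) ≈ 6.19 m/s.

v ≈ 6.19 m/s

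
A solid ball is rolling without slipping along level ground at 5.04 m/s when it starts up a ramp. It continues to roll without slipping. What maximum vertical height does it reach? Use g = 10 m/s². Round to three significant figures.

h ≈ 1.78 m

The moment of inertia is (2/5)MR², giving k ≡ I/(MR²) = 0.4.
The rolling condition ω = v/R makes the rotational term ½I(v/R)² = ½kMv², so KE_total = ½(1+k)Mv² = (7/10)Mv².
All of this converts to potential energy at the highest point: (7/10)Mv₀² = Mgh.
Thus h = (1+k)v₀²/(2g) = 1.4 × 5.04² / (2 × 10) ≈ 1.78 m.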